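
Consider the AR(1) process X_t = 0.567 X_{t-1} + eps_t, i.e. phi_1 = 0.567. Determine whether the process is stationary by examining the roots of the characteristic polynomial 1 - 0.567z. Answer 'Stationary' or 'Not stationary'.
\text{Stationary}

The AR(p) characteristic polynomial is P(z) = 1 - 0.567z.
Stationarity requires all roots to lie outside the unit circle, i.e. |z| > 1 for every root.
This is linear in z: 1 + (-0.567) z = 0  =>  z = -1/(-0.567) = 1.763668,  |z| = 1.763668.
Moduli of all roots: 1.7637.
All moduli strictly greater than 1? Yes.
Verdict: Stationary.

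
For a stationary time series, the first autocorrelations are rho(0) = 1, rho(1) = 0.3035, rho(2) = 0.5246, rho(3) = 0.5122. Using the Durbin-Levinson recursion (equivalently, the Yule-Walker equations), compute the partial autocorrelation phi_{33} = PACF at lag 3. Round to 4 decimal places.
\phi_{33} = 0.4050

The PACF at lag k is phi_{kk}, the last component of the solution
to the Yule-Walker system G_k phi = r_k where
  (G_k)_{ij} = rho(|i - j|), (r_k)_i = rho(i), i,j = 1..k.
Equivalently, Durbin-Levinson gives phi_{kk} iteratively:
  phi_{11} = rho(1)
  phi_{kk} = [rho(k) - sum_{j=1..k-1} phi_{k-1,j} rho(k-j)]
            / [1 - sum_{j=1..k-1} phi_{k-1,j} rho(j)],
  phi_{k,j} = phi_{k-1,j} - phi_{kk} phi_{k-1,k-j},  j = 1..k-1.
Step k = 1:
  phi_11 = rho(1) = 0.3035.
Step k = 2:
  phi_22 = [rho(2) - phi_11 rho(1)] / [1 - phi_11 rho(1)] = [0.5246 - (0.3035)(0.3035)] / [1 - (0.3035)(0.3035)]
         = 0.43248775 / 0.90788775 = 0.476367.
  Update: phi_21 = phi_11 - phi_22 phi_11 = 0.3035 - (0.476367)(0.3035) = 0.158923.
Step k = 3:
  phi_33 = [rho(3) - phi_21 rho(2) - phi_22 rho(1)] / [1 - phi_21 rho(1) - phi_22 rho(2)]
    numerator   = 0.5122 - (0.158923)(0.5246) - (0.476367)(0.3035) = 0.28425181
    denominator = 1 - (0.158923)(0.3035) - (0.476367)(0.5246) = 0.70186486
  phi_33 = 0.28425181 / 0.70186486 = 0.405.
Therefore phi_{33} = 0.4050.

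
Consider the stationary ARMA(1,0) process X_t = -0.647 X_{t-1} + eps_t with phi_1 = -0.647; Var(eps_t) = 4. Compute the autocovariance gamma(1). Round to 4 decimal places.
\gamma(1) = -4.4514

Multiply the model equation by X_{t-k} and take expectations. With theta_0 = psi_0 = 1 and psi_j the MA(infinity) weights, this gives
  gamma(k) - sum_i phi_i gamma(k-i) = c_k,
  c_k = sigma^2 * sum_{j=k..q} theta_j psi_{j-k}   (c_k = 0 for k > q),
using gamma(-m) = gamma(m).
Pure AR (q = 0): c_0 = sigma^2 = 4, c_k = 0 for k >= 1.
Equations for k = 0 and k = 1 (AR order 1):
  gamma(0) = phi_1 gamma(1) + c_0
  gamma(1) = phi_1 gamma(0) + c_1
Substituting the second into the first: gamma(0) (1 - phi_1^2) = c_0 + phi_1 c_1, so
  gamma(0) = c_0 / (1 - phi_1^2) = 4 / (1 - (-0.647)^2) = 4 / 0.581391 = 6.880051.
  gamma(1) = phi_1 gamma(0) = (-0.647)(6.880051) = -4.451393.
Therefore gamma(1) = -4.4514 (to 4 decimal places).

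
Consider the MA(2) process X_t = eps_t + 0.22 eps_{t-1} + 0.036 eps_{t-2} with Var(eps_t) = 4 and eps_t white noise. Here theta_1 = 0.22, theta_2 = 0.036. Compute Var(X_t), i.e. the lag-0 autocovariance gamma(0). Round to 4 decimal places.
\gamma(0) = 4.1988

For an MA(q) process X_t = eps_t + sum_i theta_i eps_{t-i} with
Var(eps_t) = sigma^2, the variance is
  gamma(0) = sigma^2 * (1 + sum_i theta_i^2).
  sum_i theta_i^2 = (0.22)^2 + (0.036)^2 = 0.0484 + 0.001296 = 0.049696.
  gamma(0) = 4 * (1 + 0.049696) = 4 * 1.049696 = 4.198784, which rounds to 4.1988.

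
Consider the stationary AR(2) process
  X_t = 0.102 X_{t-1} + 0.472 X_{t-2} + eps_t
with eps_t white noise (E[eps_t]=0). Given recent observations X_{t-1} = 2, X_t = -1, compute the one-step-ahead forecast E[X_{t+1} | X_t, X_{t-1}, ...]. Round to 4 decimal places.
E[X_{t+1} \mid \mathcal F_t] = 0.8420

For an AR(p) model X_t = c + sum_i phi_i X_{t-i} + eps_t, the
one-step-ahead conditional mean is
  E[X_{t+1} | X_t, ...] = c + sum_i phi_i X_{t+1-i}.
Substitute known values:
  E[X_{t+1} | ...] = (0.102) * (-1) + (0.472) * (2)
                   = 0.8420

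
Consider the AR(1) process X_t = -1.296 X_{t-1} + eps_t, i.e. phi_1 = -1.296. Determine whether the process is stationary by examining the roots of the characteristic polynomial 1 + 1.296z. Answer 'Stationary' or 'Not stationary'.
\text{Not stationary}

The AR(p) characteristic polynomial is P(z) = 1 + 1.296z.
Stationarity requires all roots to lie outside the unit circle, i.e. |z| > 1 for every root.
This is linear in z: 1 + (1.296) z = 0  =>  z = -1/(1.296) = -0.771605,  |z| = 0.771605.
Moduli of all roots: 0.7716.
All moduli strictly greater than 1? No.
Verdict: Not stationary.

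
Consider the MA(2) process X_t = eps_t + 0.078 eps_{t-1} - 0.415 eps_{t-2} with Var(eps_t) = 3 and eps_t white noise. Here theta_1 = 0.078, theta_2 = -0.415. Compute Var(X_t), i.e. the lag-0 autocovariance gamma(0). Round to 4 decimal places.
\gamma(0) = 3.5349

For an MA(q) process X_t = eps_t + sum_i theta_i eps_{t-i} with
Var(eps_t) = sigma^2, the variance is
  gamma(0) = sigma^2 * (1 + sum_i theta_i^2).
  sum_i theta_i^2 = (0.078)^2 + (-0.415)^2 = 0.006084 + 0.172225 = 0.178309.
  gamma(0) = 3 * (1 + 0.178309) = 3 * 1.178309 = 3.534927, which rounds to 3.5349.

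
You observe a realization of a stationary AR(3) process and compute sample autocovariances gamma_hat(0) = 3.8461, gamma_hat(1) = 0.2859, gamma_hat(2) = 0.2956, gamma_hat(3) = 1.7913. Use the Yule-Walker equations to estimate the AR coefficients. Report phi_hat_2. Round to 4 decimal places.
\hat\phi_{2} = 0.0400

The Yule-Walker equations for an AR(p) process read, in matrix form,
  Gamma_p phi = r_p,   with   (Gamma_p)_{ij} = gamma(|i - j|),
                       (r_p)_i = gamma(i),   i,j = 1..p.
Substitute the sample gammas (Toeplitz matrix and right-hand side of size 3):
  Gamma_p = [[3.8461, 0.2859, 0.2956], [0.2859, 3.8461, 0.2859], [0.2956, 0.2859, 3.8461]]
  r_p     = [0.2859, 0.2956, 1.7913]
Written out (R1..R3):
  (R1) 3.8461 phi_1 + 0.2859 phi_2 + 0.2956 phi_3 = 0.2859
  (R2) 0.2859 phi_1 + 3.8461 phi_2 + 0.2859 phi_3 = 0.2956
  (R3) 0.2956 phi_1 + 0.2859 phi_2 + 3.8461 phi_3 = 1.7913
Gaussian elimination:
  R2 <- R2 - (0.2859/3.8461) R1 = R2 - (0.074335) R1:  3.824848 phi_2 + 0.263927 phi_3 = 0.274348
  R3 <- R3 - (0.2956/3.8461) R1 = R3 - (0.076857) R1:  0.263927 phi_2 + 3.823381 phi_3 = 1.769327
  R3 <- R3 - (0.263927/3.824848) R2 = R3 - (0.069003) R2:  3.805169 phi_3 = 1.750396
Back-substitution:
  phi_hat_3 = 1.750396 / 3.805169 = 0.460005
  phi_hat_2 = (0.274348 - (0.263927)(0.460005)) / 3.824848 = 0.039986
  phi_hat_1 = (0.2859 - (0.2859)(0.039986) - (0.2956)(0.460005)) / 3.8461 = 0.036008
So phi_hat = [0.0360, 0.0400, 0.4600].
Therefore phi_hat_2 = 0.0400.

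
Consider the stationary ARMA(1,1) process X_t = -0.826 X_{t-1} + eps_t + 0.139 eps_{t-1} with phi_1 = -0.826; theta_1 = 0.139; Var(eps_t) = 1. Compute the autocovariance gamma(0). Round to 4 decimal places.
\gamma(0) = 2.4855

Multiply the model equation by X_{t-k} and take expectations. With theta_0 = psi_0 = 1 and psi_j the MA(infinity) weights, this gives
  gamma(k) - sum_i phi_i gamma(k-i) = c_k,
  c_k = sigma^2 * sum_{j=k..q} theta_j psi_{j-k}   (c_k = 0 for k > q),
using gamma(-m) = gamma(m).
psi-weights needed (psi_j = theta_j + sum_i phi_i psi_{j-i}):
  psi_1 = theta_1 + phi_1 = 0.139 + (-0.826) = -0.687
Right-hand sides:
  c_0 = sigma^2 (1 + theta_1 psi_1) = 1 * (1 + (0.139)(-0.687)) = 1 * 0.904507 = 0.904507
  c_1 = sigma^2 theta_1 = 1 * (0.139) = 0.139
  c_2 = 0
Equations for k = 0 and k = 1 (AR order 1):
  gamma(0) = phi_1 gamma(1) + c_0
  gamma(1) = phi_1 gamma(0) + c_1
Substituting the second into the first: gamma(0) (1 - phi_1^2) = c_0 + phi_1 c_1, so
  gamma(0) = (c_0 + phi_1 c_1) / (1 - phi_1^2) = (0.904507 + (-0.826)(0.139)) / (1 - (-0.826)^2) = 0.789693 / 0.317724 = 2.485469.
Therefore gamma(0) = 2.4855 (to 4 decimal places).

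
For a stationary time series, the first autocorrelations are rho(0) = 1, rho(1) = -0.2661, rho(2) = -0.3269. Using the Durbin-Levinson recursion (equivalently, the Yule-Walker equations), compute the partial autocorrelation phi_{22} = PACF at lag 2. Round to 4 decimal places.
\phi_{22} = -0.4280

The PACF at lag k is phi_{kk}, the last component of the solution
to the Yule-Walker system G_k phi = r_k where
  (G_k)_{ij} = rho(|i - j|), (r_k)_i = rho(i), i,j = 1..k.
Equivalently, Durbin-Levinson gives phi_{kk} iteratively:
  phi_{11} = rho(1)
  phi_{kk} = [rho(k) - sum_{j=1..k-1} phi_{k-1,j} rho(k-j)]
            / [1 - sum_{j=1..k-1} phi_{k-1,j} rho(j)],
  phi_{k,j} = phi_{k-1,j} - phi_{kk} phi_{k-1,k-j},  j = 1..k-1.
Step k = 1:
  phi_11 = rho(1) = -0.2661.
Step k = 2:
  phi_22 = [rho(2) - phi_11 rho(1)] / [1 - phi_11 rho(1)] = [-0.3269 - (-0.2661)(-0.2661)] / [1 - (-0.2661)(-0.2661)]
         = -0.39770921 / 0.92919079 = -0.428.
Therefore phi_{22} = -0.4280.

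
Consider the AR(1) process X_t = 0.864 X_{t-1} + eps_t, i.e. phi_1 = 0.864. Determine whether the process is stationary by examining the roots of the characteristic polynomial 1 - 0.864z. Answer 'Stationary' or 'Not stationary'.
\text{Stationary}

The AR(p) characteristic polynomial is P(z) = 1 - 0.864z.
Stationarity requires all roots to lie outside the unit circle, i.e. |z| > 1 for every root.
This is linear in z: 1 + (-0.864) z = 0  =>  z = -1/(-0.864) = 1.157407,  |z| = 1.157407.
Moduli of all roots: 1.1574.
All moduli strictly greater than 1? Yes.
Verdict: Stationary.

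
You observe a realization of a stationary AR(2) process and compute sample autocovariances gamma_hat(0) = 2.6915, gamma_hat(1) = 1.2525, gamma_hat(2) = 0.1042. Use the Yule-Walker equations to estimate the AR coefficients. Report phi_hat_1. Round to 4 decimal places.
\hat\phi_{1} = 0.5710

The Yule-Walker equations for an AR(p) process read, in matrix form,
  Gamma_p phi = r_p,   with   (Gamma_p)_{ij} = gamma(|i - j|),
                       (r_p)_i = gamma(i),   i,j = 1..p.
Substitute the sample gammas (Toeplitz matrix and right-hand side of size 2):
  Gamma_p = [[2.6915, 1.2525], [1.2525, 2.6915]]
  r_p     = [1.2525, 0.1042]
Written out:
  2.6915 phi_1 + 1.2525 phi_2 = 1.2525
  1.2525 phi_1 + 2.6915 phi_2 = 0.1042
Solve by Cramer's rule:
  det = gamma(0)^2 - gamma(1)^2 = (2.6915)^2 - (1.2525)^2 = 7.24417225 - 1.56875625 = 5.675416
  phi_hat_1 = [gamma(1) gamma(0) - gamma(1) gamma(2)] / det = [(1.2525)(2.6915) - (1.2525)(0.1042)] / 5.675416 = 3.24059325 / 5.675416 = 0.571
  phi_hat_2 = [gamma(0) gamma(2) - gamma(1)^2] / det = [(2.6915)(0.1042) - (1.2525)^2] / 5.675416 = -1.28830195 / 5.675416 = -0.227
So phi_hat = [0.5710, -0.2270].
Therefore phi_hat_1 = 0.5710.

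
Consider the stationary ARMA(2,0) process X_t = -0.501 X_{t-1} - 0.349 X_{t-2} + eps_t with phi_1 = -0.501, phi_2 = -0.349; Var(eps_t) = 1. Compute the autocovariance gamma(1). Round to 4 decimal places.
\gamma(1) = -0.4906

Multiply the model equation by X_{t-k} and take expectations. With theta_0 = psi_0 = 1 and psi_j the MA(infinity) weights, this gives
  gamma(k) - sum_i phi_i gamma(k-i) = c_k,
  c_k = sigma^2 * sum_{j=k..q} theta_j psi_{j-k}   (c_k = 0 for k > q),
using gamma(-m) = gamma(m).
Pure AR (q = 0): c_0 = sigma^2 = 1, c_k = 0 for k >= 1.
Equations for k = 0, 1, 2 (AR order 2, c_2 = 0):
  (E0) gamma(0) = phi_1 gamma(1) + phi_2 gamma(2) + c_0
  (E1) gamma(1) = phi_1 gamma(0) + phi_2 gamma(1) + c_1
  (E2) gamma(2) = phi_1 gamma(1) + phi_2 gamma(0)
From (E1): gamma(1) = A gamma(0) + B with
  A = phi_1 / (1 - phi_2) = -0.501 / 1.349 = -0.371386,   B = c_1 / (1 - phi_2) = 0 / 1.349 = 0.
Insert (E2) into (E0): gamma(0) (1 - phi_2^2) = phi_1 (1 + phi_2) gamma(1) + c_0.
  phi_1 (1 + phi_2) = (-0.501)(0.651) = -0.326151,   1 - phi_2^2 = 0.878199.
Replace gamma(1) by A gamma(0) + B and collect gamma(0):
  gamma(0) [0.878199 - (-0.326151)(-0.371386)] = c_0 = 1
  gamma(0) * 0.757071 = 1
  gamma(0) = 1 / 0.757071 = 1.32088.
  gamma(1) = A gamma(0) = (-0.371386)(1.32088) = -0.490557.
Therefore gamma(1) = -0.4906 (to 4 decimal places).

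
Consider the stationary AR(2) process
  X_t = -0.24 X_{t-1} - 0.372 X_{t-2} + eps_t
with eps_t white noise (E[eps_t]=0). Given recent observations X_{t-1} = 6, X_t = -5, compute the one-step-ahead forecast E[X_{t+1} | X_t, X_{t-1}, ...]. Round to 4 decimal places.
E[X_{t+1} \mid \mathcal F_t] = -1.0320

For an AR(p) model X_t = c + sum_i phi_i X_{t-i} + eps_t, the
one-step-ahead conditional mean is
  E[X_{t+1} | X_t, ...] = c + sum_i phi_i X_{t+1-i}.
Substitute known values:
  E[X_{t+1} | ...] = (-0.24) * (-5) + (-0.372) * (6)
                   = -1.0320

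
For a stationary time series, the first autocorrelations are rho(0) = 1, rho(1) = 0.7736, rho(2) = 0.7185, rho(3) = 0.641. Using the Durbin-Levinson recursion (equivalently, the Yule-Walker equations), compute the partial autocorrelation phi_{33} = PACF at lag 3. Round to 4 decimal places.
\phi_{33} = 0.0549

The PACF at lag k is phi_{kk}, the last component of the solution
to the Yule-Walker system G_k phi = r_k where
  (G_k)_{ij} = rho(|i - j|), (r_k)_i = rho(i), i,j = 1..k.
Equivalently, Durbin-Levinson gives phi_{kk} iteratively:
  phi_{11} = rho(1)
  phi_{kk} = [rho(k) - sum_{j=1..k-1} phi_{k-1,j} rho(k-j)]
            / [1 - sum_{j=1..k-1} phi_{k-1,j} rho(j)],
  phi_{k,j} = phi_{k-1,j} - phi_{kk} phi_{k-1,k-j},  j = 1..k-1.
Step k = 1:
  phi_11 = rho(1) = 0.7736.
Step k = 2:
  phi_22 = [rho(2) - phi_11 rho(1)] / [1 - phi_11 rho(1)] = [0.7185 - (0.7736)(0.7736)] / [1 - (0.7736)(0.7736)]
         = 0.12004304 / 0.40154304 = 0.298954.
  Update: phi_21 = phi_11 - phi_22 phi_11 = 0.7736 - (0.298954)(0.7736) = 0.542329.
Step k = 3:
  phi_33 = [rho(3) - phi_21 rho(2) - phi_22 rho(1)] / [1 - phi_21 rho(1) - phi_22 rho(2)]
    numerator   = 0.641 - (0.542329)(0.7185) - (0.298954)(0.7736) = 0.02006559
    denominator = 1 - (0.542329)(0.7736) - (0.298954)(0.7185) = 0.36565565
  phi_33 = 0.02006559 / 0.36565565 = 0.0549.
Therefore phi_{33} = 0.0549.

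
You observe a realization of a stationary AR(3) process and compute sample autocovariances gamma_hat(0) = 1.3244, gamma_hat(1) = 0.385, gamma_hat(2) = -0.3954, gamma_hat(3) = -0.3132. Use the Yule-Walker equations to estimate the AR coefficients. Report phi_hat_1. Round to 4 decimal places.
\hat\phi_{1} = 0.4169

The Yule-Walker equations for an AR(p) process read, in matrix form,
  Gamma_p phi = r_p,   with   (Gamma_p)_{ij} = gamma(|i - j|),
                       (r_p)_i = gamma(i),   i,j = 1..p.
Substitute the sample gammas (Toeplitz matrix and right-hand side of size 3):
  Gamma_p = [[1.3244, 0.385, -0.3954], [0.385, 1.3244, 0.385], [-0.3954, 0.385, 1.3244]]
  r_p     = [0.385, -0.3954, -0.3132]
Written out (R1..R3):
  (R1) 1.3244 phi_1 + 0.385 phi_2 - 0.3954 phi_3 = 0.385
  (R2) 0.385 phi_1 + 1.3244 phi_2 + 0.385 phi_3 = -0.3954
  (R3) -0.3954 phi_1 + 0.385 phi_2 + 1.3244 phi_3 = -0.3132
Gaussian elimination:
  R2 <- R2 - (0.385/1.3244) R1 = R2 - (0.290698) R1:  1.212481 phi_2 + 0.499942 phi_3 = -0.507319
  R3 <- R3 - (-0.3954/1.3244) R1 = R3 - (-0.29855) R1:  0.499942 phi_2 + 1.206353 phi_3 = -0.198258
  R3 <- R3 - (0.499942/1.212481) R2 = R3 - (0.41233) R2:  1.000212 phi_3 = 0.010924
Back-substitution:
  phi_hat_3 = 0.010924 / 1.000212 = 0.010922
  phi_hat_2 = (-0.507319 - (0.499942)(0.010922)) / 1.212481 = -0.422917
  phi_hat_1 = (0.385 - (0.385)(-0.422917) - (-0.3954)(0.010922)) / 1.3244 = 0.416899
So phi_hat = [0.4169, -0.4229, 0.0109].
Therefore phi_hat_1 = 0.4169.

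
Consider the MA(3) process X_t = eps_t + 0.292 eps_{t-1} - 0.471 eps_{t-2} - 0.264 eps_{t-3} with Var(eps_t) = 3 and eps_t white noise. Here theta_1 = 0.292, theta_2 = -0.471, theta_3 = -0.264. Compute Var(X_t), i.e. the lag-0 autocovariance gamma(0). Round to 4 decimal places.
\gamma(0) = 4.1304

For an MA(q) process X_t = eps_t + sum_i theta_i eps_{t-i} with
Var(eps_t) = sigma^2, the variance is
  gamma(0) = sigma^2 * (1 + sum_i theta_i^2).
  sum_i theta_i^2 = (0.292)^2 + (-0.471)^2 + (-0.264)^2 = 0.085264 + 0.221841 + 0.069696 = 0.376801.
  gamma(0) = 3 * (1 + 0.376801) = 3 * 1.376801 = 4.130403, which rounds to 4.1304.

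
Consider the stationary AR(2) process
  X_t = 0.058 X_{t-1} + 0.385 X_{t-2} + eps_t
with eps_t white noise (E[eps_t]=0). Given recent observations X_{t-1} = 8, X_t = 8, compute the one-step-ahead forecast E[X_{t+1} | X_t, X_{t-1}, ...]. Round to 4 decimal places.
E[X_{t+1} \mid \mathcal F_t] = 3.5440

For an AR(p) model X_t = c + sum_i phi_i X_{t-i} + eps_t, the
one-step-ahead conditional mean is
  E[X_{t+1} | X_t, ...] = c + sum_i phi_i X_{t+1-i}.
Substitute known values:
  E[X_{t+1} | ...] = (0.058) * (8) + (0.385) * (8)
                   = 3.5440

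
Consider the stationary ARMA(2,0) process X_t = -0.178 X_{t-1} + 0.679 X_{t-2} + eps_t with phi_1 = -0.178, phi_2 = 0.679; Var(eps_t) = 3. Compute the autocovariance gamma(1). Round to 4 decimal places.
\gamma(1) = -4.4571

Multiply the model equation by X_{t-k} and take expectations. With theta_0 = psi_0 = 1 and psi_j the MA(infinity) weights, this gives
  gamma(k) - sum_i phi_i gamma(k-i) = c_k,
  c_k = sigma^2 * sum_{j=k..q} theta_j psi_{j-k}   (c_k = 0 for k > q),
using gamma(-m) = gamma(m).
Pure AR (q = 0): c_0 = sigma^2 = 3, c_k = 0 for k >= 1.
Equations for k = 0, 1, 2 (AR order 2, c_2 = 0):
  (E0) gamma(0) = phi_1 gamma(1) + phi_2 gamma(2) + c_0
  (E1) gamma(1) = phi_1 gamma(0) + phi_2 gamma(1) + c_1
  (E2) gamma(2) = phi_1 gamma(1) + phi_2 gamma(0)
From (E1): gamma(1) = A gamma(0) + B with
  A = phi_1 / (1 - phi_2) = -0.178 / 0.321 = -0.554517,   B = c_1 / (1 - phi_2) = 0 / 0.321 = 0.
Insert (E2) into (E0): gamma(0) (1 - phi_2^2) = phi_1 (1 + phi_2) gamma(1) + c_0.
  phi_1 (1 + phi_2) = (-0.178)(1.679) = -0.298862,   1 - phi_2^2 = 0.538959.
Replace gamma(1) by A gamma(0) + B and collect gamma(0):
  gamma(0) [0.538959 - (-0.298862)(-0.554517)] = c_0 = 3
  gamma(0) * 0.373235 = 3
  gamma(0) = 3 / 0.373235 = 8.037834.
  gamma(1) = A gamma(0) = (-0.554517)(8.037834) = -4.457116.
Therefore gamma(1) = -4.4571 (to 4 decimal places).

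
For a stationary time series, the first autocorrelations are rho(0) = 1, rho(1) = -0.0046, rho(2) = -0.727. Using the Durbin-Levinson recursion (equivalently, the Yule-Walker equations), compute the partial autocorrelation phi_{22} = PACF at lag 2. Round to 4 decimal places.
\phi_{22} = -0.7270

The PACF at lag k is phi_{kk}, the last component of the solution
to the Yule-Walker system G_k phi = r_k where
  (G_k)_{ij} = rho(|i - j|), (r_k)_i = rho(i), i,j = 1..k.
Equivalently, Durbin-Levinson gives phi_{kk} iteratively:
  phi_{11} = rho(1)
  phi_{kk} = [rho(k) - sum_{j=1..k-1} phi_{k-1,j} rho(k-j)]
            / [1 - sum_{j=1..k-1} phi_{k-1,j} rho(j)],
  phi_{k,j} = phi_{k-1,j} - phi_{kk} phi_{k-1,k-j},  j = 1..k-1.
Step k = 1:
  phi_11 = rho(1) = -0.0046.
Step k = 2:
  phi_22 = [rho(2) - phi_11 rho(1)] / [1 - phi_11 rho(1)] = [-0.727 - (-0.0046)(-0.0046)] / [1 - (-0.0046)(-0.0046)]
         = -0.72702116 / 0.99997884 = -0.727.
Therefore phi_{22} = -0.7270.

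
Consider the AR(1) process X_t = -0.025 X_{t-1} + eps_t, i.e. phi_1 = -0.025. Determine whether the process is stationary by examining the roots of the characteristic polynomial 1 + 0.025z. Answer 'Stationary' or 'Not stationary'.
\text{Stationary}

The AR(p) characteristic polynomial is P(z) = 1 + 0.025z.
Stationarity requires all roots to lie outside the unit circle, i.e. |z| > 1 for every root.
This is linear in z: 1 + (0.025) z = 0  =>  z = -1/(0.025) = -40,  |z| = 40.
Moduli of all roots: 40.0000.
All moduli strictly greater than 1? Yes.
Verdict: Stationary.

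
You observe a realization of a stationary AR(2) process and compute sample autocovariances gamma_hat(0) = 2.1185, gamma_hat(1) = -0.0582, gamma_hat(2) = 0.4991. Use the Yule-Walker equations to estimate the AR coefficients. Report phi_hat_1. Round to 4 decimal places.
\hat\phi_{1} = -0.0210

The Yule-Walker equations for an AR(p) process read, in matrix form,
  Gamma_p phi = r_p,   with   (Gamma_p)_{ij} = gamma(|i - j|),
                       (r_p)_i = gamma(i),   i,j = 1..p.
Substitute the sample gammas (Toeplitz matrix and right-hand side of size 2):
  Gamma_p = [[2.1185, -0.0582], [-0.0582, 2.1185]]
  r_p     = [-0.0582, 0.4991]
Written out:
  2.1185 phi_1 - 0.0582 phi_2 = -0.0582
  -0.0582 phi_1 + 2.1185 phi_2 = 0.4991
Solve by Cramer's rule:
  det = gamma(0)^2 - gamma(1)^2 = (2.1185)^2 - (-0.0582)^2 = 4.48804225 - 0.00338724 = 4.48465501
  phi_hat_1 = [gamma(1) gamma(0) - gamma(1) gamma(2)] / det = [(-0.0582)(2.1185) - (-0.0582)(0.4991)] / 4.48465501 = -0.09424908 / 4.48465501 = -0.021
  phi_hat_2 = [gamma(0) gamma(2) - gamma(1)^2] / det = [(2.1185)(0.4991) - (-0.0582)^2] / 4.48465501 = 1.05395611 / 4.48465501 = 0.235
So phi_hat = [-0.0210, 0.2350].
Therefore phi_hat_1 = -0.0210.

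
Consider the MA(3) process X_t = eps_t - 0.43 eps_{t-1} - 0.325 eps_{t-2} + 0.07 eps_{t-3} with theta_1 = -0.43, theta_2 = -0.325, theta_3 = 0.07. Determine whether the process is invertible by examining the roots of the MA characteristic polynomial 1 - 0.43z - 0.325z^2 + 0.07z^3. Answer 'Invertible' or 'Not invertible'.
\text{Invertible}

The MA(q) characteristic polynomial is P(z) = 1 - 0.43z - 0.325z^2 + 0.07z^3.
Invertibility requires all roots to lie outside the unit circle, i.e. |z| > 1 for every root.
Degree 3: look for a simple real root z0 first, then factor out (1 - z/z0) and solve the remaining quadratic.
Testing z0 = -2: P(-2) = 1 + (-0.43)(-2) + (-0.325)(-2)^2 + (0.07)(-2)^3
  = 1 + (0.86) + (-1.3) + (-0.56) = 0.  So z_0 = -2 is a root, |z_0| = 2.
Divide out the factor (1 + 0.5 z) = (1 - z/z0) (since 1/z0 = -0.5):
  P(z) = (1 + 0.5 z)(1 + (-0.93) z + (0.14) z^2)
  [check: z-coef -0.93 - (-0.5) = -0.43; z^2-coef 0.14 - (-0.5)(-0.93) = -0.325; z^3-coef -(-0.5)(0.14) = 0.07.]
Remaining roots from the quadratic factor 1 + (-0.93) z + (0.14) z^2:
  Set 1 + (-0.93) z + (0.14) z^2 = 0, i.e. a z^2 + b z + c = 0 with a = 0.14, b = -0.93, c = 1.
  Discriminant D = b^2 - 4ac = (-0.93)^2 - 4*(0.14)*1 = 0.8649 - (0.56) = 0.3049.
  D >= 0, so the roots are real: z = (-b +/- sqrt(D)) / (2a) = (0.93 +/- 0.552178) / (0.28).
    z_1 = (0.93 + 0.552178) / (0.28) = 5.2935,   |z_1| = 5.2935.
    z_2 = (0.93 - 0.552178) / (0.28) = 1.3494,   |z_2| = 1.3494.
Moduli of all roots: 2.0000, 5.2935, 1.3494.
All moduli strictly greater than 1? Yes.
Verdict: Invertible.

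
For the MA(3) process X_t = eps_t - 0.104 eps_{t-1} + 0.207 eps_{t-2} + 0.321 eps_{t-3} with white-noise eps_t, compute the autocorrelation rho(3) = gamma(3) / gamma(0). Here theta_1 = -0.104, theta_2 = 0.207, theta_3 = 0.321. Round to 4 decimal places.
\rho(3) = 0.2775

For an MA(q) process with theta_0 = 1, the autocovariance is
  gamma(k) = sigma^2 * sum_{i=0..q-k} theta_i * theta_{i+k},
and rho(k) = gamma(k) / gamma(0). Sigma^2 cancels.
  numerator   = (1)*(0.321) = 0.321.
  denominator = (1)^2 + (-0.104)^2 + (0.207)^2 + (0.321)^2 = 1.156706.
  rho(3) = 0.321 / 1.156706 = 0.2775.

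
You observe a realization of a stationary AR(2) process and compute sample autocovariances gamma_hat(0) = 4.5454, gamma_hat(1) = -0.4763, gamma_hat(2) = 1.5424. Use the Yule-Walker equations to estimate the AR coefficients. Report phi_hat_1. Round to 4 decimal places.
\hat\phi_{1} = -0.0700

The Yule-Walker equations for an AR(p) process read, in matrix form,
  Gamma_p phi = r_p,   with   (Gamma_p)_{ij} = gamma(|i - j|),
                       (r_p)_i = gamma(i),   i,j = 1..p.
Substitute the sample gammas (Toeplitz matrix and right-hand side of size 2):
  Gamma_p = [[4.5454, -0.4763], [-0.4763, 4.5454]]
  r_p     = [-0.4763, 1.5424]
Written out:
  4.5454 phi_1 - 0.4763 phi_2 = -0.4763
  -0.4763 phi_1 + 4.5454 phi_2 = 1.5424
Solve by Cramer's rule:
  det = gamma(0)^2 - gamma(1)^2 = (4.5454)^2 - (-0.4763)^2 = 20.66066116 - 0.22686169 = 20.43379947
  phi_hat_1 = [gamma(1) gamma(0) - gamma(1) gamma(2)] / det = [(-0.4763)(4.5454) - (-0.4763)(1.5424)] / 20.43379947 = -1.4303289 / 20.43379947 = -0.07
  phi_hat_2 = [gamma(0) gamma(2) - gamma(1)^2] / det = [(4.5454)(1.5424) - (-0.4763)^2] / 20.43379947 = 6.78396327 / 20.43379947 = 0.332
So phi_hat = [-0.0700, 0.3320].
Therefore phi_hat_1 = -0.0700.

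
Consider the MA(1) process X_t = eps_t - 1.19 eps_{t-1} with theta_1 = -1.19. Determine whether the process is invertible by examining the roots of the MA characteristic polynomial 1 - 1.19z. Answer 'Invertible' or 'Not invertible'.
\text{Not invertible}

The MA(q) characteristic polynomial is P(z) = 1 - 1.19z.
Invertibility requires all roots to lie outside the unit circle, i.e. |z| > 1 for every root.
This is linear in z: 1 + (-1.19) z = 0  =>  z = -1/(-1.19) = 0.840336,  |z| = 0.840336.
Moduli of all roots: 0.8403.
All moduli strictly greater than 1? No.
Verdict: Not invertible.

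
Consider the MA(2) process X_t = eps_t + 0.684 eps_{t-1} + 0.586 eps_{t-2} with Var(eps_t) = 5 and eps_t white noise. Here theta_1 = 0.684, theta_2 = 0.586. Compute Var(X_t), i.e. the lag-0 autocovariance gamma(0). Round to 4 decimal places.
\gamma(0) = 9.0563

For an MA(q) process X_t = eps_t + sum_i theta_i eps_{t-i} with
Var(eps_t) = sigma^2, the variance is
  gamma(0) = sigma^2 * (1 + sum_i theta_i^2).
  sum_i theta_i^2 = (0.684)^2 + (0.586)^2 = 0.467856 + 0.343396 = 0.811252.
  gamma(0) = 5 * (1 + 0.811252) = 5 * 1.811252 = 9.05626, which rounds to 9.0563.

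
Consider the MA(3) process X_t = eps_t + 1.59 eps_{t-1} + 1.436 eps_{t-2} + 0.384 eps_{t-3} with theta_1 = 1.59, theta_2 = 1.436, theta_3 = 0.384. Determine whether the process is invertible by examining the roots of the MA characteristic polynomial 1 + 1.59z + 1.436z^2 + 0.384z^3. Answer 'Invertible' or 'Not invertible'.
\text{Invertible}

The MA(q) characteristic polynomial is P(z) = 1 + 1.59z + 1.436z^2 + 0.384z^3.
Invertibility requires all roots to lie outside the unit circle, i.e. |z| > 1 for every root.
Degree 3: look for a simple real root z0 first, then factor out (1 - z/z0) and solve the remaining quadratic.
Testing z0 = -2.5: P(-2.5) = 1 + (1.59)(-2.5) + (1.436)(-2.5)^2 + (0.384)(-2.5)^3
  = 1 + (-3.975) + (8.975) + (-6) = 0.  So z_0 = -2.5 is a root, |z_0| = 2.5.
Divide out the factor (1 + 0.4 z) = (1 - z/z0) (since 1/z0 = -0.4):
  P(z) = (1 + 0.4 z)(1 + (1.19) z + (0.96) z^2)
  [check: z-coef 1.19 - (-0.4) = 1.59; z^2-coef 0.96 - (-0.4)(1.19) = 1.436; z^3-coef -(-0.4)(0.96) = 0.384.]
Remaining roots from the quadratic factor 1 + (1.19) z + (0.96) z^2:
  Set 1 + (1.19) z + (0.96) z^2 = 0, i.e. a z^2 + b z + c = 0 with a = 0.96, b = 1.19, c = 1.
  Discriminant D = b^2 - 4ac = (1.19)^2 - 4*(0.96)*1 = 1.4161 - (3.84) = -2.4239.
  D < 0, so the roots are the complex-conjugate pair z = (-b +/- i sqrt(-D)) / (2a) = -0.6198 +/- 0.8109i.
  For a conjugate pair |z|^2 = z * conj(z) = (product of roots) = c/a = 1/(0.96) = 1.041667, so |z| = sqrt(1.041667) = 1.0206 for both roots.
Moduli of all roots: 2.5000, 1.0206, 1.0206.
All moduli strictly greater than 1? Yes.
Verdict: Invertible.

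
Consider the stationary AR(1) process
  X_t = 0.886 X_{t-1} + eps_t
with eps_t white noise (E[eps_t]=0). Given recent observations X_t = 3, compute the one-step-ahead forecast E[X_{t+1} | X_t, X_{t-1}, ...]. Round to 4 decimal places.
E[X_{t+1} \mid \mathcal F_t] = 2.6580

For an AR(p) model X_t = c + sum_i phi_i X_{t-i} + eps_t, the
one-step-ahead conditional mean is
  E[X_{t+1} | X_t, ...] = c + sum_i phi_i X_{t+1-i}.
Substitute known values:
  E[X_{t+1} | ...] = (0.886) * (3)
                   = 2.6580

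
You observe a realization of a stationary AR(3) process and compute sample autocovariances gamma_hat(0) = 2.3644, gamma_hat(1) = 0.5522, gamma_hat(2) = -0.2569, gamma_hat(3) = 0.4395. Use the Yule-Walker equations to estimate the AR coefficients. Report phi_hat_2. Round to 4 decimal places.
\hat\phi_{2} = -0.2490

The Yule-Walker equations for an AR(p) process read, in matrix form,
  Gamma_p phi = r_p,   with   (Gamma_p)_{ij} = gamma(|i - j|),
                       (r_p)_i = gamma(i),   i,j = 1..p.
Substitute the sample gammas (Toeplitz matrix and right-hand side of size 3):
  Gamma_p = [[2.3644, 0.5522, -0.2569], [0.5522, 2.3644, 0.5522], [-0.2569, 0.5522, 2.3644]]
  r_p     = [0.5522, -0.2569, 0.4395]
Written out (R1..R3):
  (R1) 2.3644 phi_1 + 0.5522 phi_2 - 0.2569 phi_3 = 0.5522
  (R2) 0.5522 phi_1 + 2.3644 phi_2 + 0.5522 phi_3 = -0.2569
  (R3) -0.2569 phi_1 + 0.5522 phi_2 + 2.3644 phi_3 = 0.4395
Gaussian elimination:
  R2 <- R2 - (0.5522/2.3644) R1 = R2 - (0.233548) R1:  2.235435 phi_2 + 0.612198 phi_3 = -0.385865
  R3 <- R3 - (-0.2569/2.3644) R1 = R3 - (-0.108653) R1:  0.612198 phi_2 + 2.336487 phi_3 = 0.499498
  R3 <- R3 - (0.612198/2.235435) R2 = R3 - (0.273861) R2:  2.16883 phi_3 = 0.605172
Back-substitution:
  phi_hat_3 = 0.605172 / 2.16883 = 0.279031
  phi_hat_2 = (-0.385865 - (0.612198)(0.279031)) / 2.235435 = -0.249029
  phi_hat_1 = (0.5522 - (0.5522)(-0.249029) - (-0.2569)(0.279031)) / 2.3644 = 0.322025
So phi_hat = [0.3220, -0.2490, 0.2790].
Therefore phi_hat_2 = -0.2490.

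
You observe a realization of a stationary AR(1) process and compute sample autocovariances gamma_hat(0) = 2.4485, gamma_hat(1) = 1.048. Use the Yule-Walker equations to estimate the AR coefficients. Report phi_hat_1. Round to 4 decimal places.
\hat\phi_{1} = 0.4280

The Yule-Walker equations for an AR(p) process read, in matrix form,
  Gamma_p phi = r_p,   with   (Gamma_p)_{ij} = gamma(|i - j|),
                       (r_p)_i = gamma(i),   i,j = 1..p.
Substitute the sample gammas (Toeplitz matrix and right-hand side of size 1):
  Gamma_p = [[2.4485]]
  r_p     = [1.048]
With p = 1 this is the single equation gamma(0) phi_1 = gamma(1):
  phi_hat_1 = gamma(1) / gamma(0) = 1.048 / 2.4485 = 0.4280.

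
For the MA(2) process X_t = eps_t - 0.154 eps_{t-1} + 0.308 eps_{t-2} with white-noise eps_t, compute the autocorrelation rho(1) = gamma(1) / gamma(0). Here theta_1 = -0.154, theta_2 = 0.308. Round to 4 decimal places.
\rho(1) = -0.1801

For an MA(q) process with theta_0 = 1, the autocovariance is
  gamma(k) = sigma^2 * sum_{i=0..q-k} theta_i * theta_{i+k},
and rho(k) = gamma(k) / gamma(0). Sigma^2 cancels.
  numerator   = (1)*(-0.154) + (-0.154)*(0.308) = -0.201432.
  denominator = (1)^2 + (-0.154)^2 + (0.308)^2 = 1.11858.
  rho(1) = -0.201432 / 1.11858 = -0.1801.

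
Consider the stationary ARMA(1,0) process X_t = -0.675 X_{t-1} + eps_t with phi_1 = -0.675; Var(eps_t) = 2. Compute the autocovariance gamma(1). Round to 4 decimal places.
\gamma(1) = -2.4799

Multiply the model equation by X_{t-k} and take expectations. With theta_0 = psi_0 = 1 and psi_j the MA(infinity) weights, this gives
  gamma(k) - sum_i phi_i gamma(k-i) = c_k,
  c_k = sigma^2 * sum_{j=k..q} theta_j psi_{j-k}   (c_k = 0 for k > q),
using gamma(-m) = gamma(m).
Pure AR (q = 0): c_0 = sigma^2 = 2, c_k = 0 for k >= 1.
Equations for k = 0 and k = 1 (AR order 1):
  gamma(0) = phi_1 gamma(1) + c_0
  gamma(1) = phi_1 gamma(0) + c_1
Substituting the second into the first: gamma(0) (1 - phi_1^2) = c_0 + phi_1 c_1, so
  gamma(0) = c_0 / (1 - phi_1^2) = 2 / (1 - (-0.675)^2) = 2 / 0.544375 = 3.673938.
  gamma(1) = phi_1 gamma(0) = (-0.675)(3.673938) = -2.479908.
Therefore gamma(1) = -2.4799 (to 4 decimal places).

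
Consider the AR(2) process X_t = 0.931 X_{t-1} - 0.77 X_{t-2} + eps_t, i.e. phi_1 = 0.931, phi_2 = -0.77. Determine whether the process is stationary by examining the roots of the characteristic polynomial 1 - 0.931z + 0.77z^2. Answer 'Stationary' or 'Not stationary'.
\text{Stationary}

The AR(p) characteristic polynomial is P(z) = 1 - 0.931z + 0.77z^2.
Stationarity requires all roots to lie outside the unit circle, i.e. |z| > 1 for every root.
Set 1 + (-0.931) z + (0.77) z^2 = 0, i.e. a z^2 + b z + c = 0 with a = 0.77, b = -0.931, c = 1.
Discriminant D = b^2 - 4ac = (-0.931)^2 - 4*(0.77)*1 = 0.866761 - (3.08) = -2.213239.
D < 0, so the roots are the complex-conjugate pair z = (-b +/- i sqrt(-D)) / (2a) = 0.6045 +/- 0.966i.
For a conjugate pair |z|^2 = z * conj(z) = (product of roots) = c/a = 1/(0.77) = 1.298701, so |z| = sqrt(1.298701) = 1.1396 for both roots.
Moduli of all roots: 1.1396, 1.1396.
All moduli strictly greater than 1? Yes.
Verdict: Stationary.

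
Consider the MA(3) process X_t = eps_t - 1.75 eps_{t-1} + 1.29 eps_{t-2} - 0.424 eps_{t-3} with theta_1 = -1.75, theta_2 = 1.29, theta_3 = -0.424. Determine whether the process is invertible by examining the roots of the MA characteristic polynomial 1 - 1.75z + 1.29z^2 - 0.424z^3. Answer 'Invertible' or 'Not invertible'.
\text{Invertible}

The MA(q) characteristic polynomial is P(z) = 1 - 1.75z + 1.29z^2 - 0.424z^3.
Invertibility requires all roots to lie outside the unit circle, i.e. |z| > 1 for every root.
Degree 3: look for a simple real root z0 first, then factor out (1 - z/z0) and solve the remaining quadratic.
Testing z0 = 1.25: P(1.25) = 1 + (-1.75)(1.25) + (1.29)(1.25)^2 + (-0.424)(1.25)^3
  = 1 + (-2.1875) + (2.015625) + (-0.828125) = 0.  So z_0 = 1.25 is a root, |z_0| = 1.25.
Divide out the factor (1 - 0.8 z) = (1 - z/z0) (since 1/z0 = 0.8):
  P(z) = (1 - 0.8 z)(1 + (-0.95) z + (0.53) z^2)
  [check: z-coef -0.95 - (0.8) = -1.75; z^2-coef 0.53 - (0.8)(-0.95) = 1.29; z^3-coef -(0.8)(0.53) = -0.424.]
Remaining roots from the quadratic factor 1 + (-0.95) z + (0.53) z^2:
  Set 1 + (-0.95) z + (0.53) z^2 = 0, i.e. a z^2 + b z + c = 0 with a = 0.53, b = -0.95, c = 1.
  Discriminant D = b^2 - 4ac = (-0.95)^2 - 4*(0.53)*1 = 0.9025 - (2.12) = -1.2175.
  D < 0, so the roots are the complex-conjugate pair z = (-b +/- i sqrt(-D)) / (2a) = 0.8962 +/- 1.0409i.
  For a conjugate pair |z|^2 = z * conj(z) = (product of roots) = c/a = 1/(0.53) = 1.886792, so |z| = sqrt(1.886792) = 1.3736 for both roots.
Moduli of all roots: 1.2500, 1.3736, 1.3736.
All moduli strictly greater than 1? Yes.
Verdict: Invertible.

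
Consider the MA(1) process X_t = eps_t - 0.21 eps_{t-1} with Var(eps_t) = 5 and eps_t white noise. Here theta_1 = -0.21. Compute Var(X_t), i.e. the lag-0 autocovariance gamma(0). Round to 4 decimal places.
\gamma(0) = 5.2205

For an MA(q) process X_t = eps_t + sum_i theta_i eps_{t-i} with
Var(eps_t) = sigma^2, the variance is
  gamma(0) = sigma^2 * (1 + sum_i theta_i^2).
  sum_i theta_i^2 = (-0.21)^2 = 0.0441.
  gamma(0) = 5 * (1 + 0.0441) = 5 * 1.0441 = 5.2205.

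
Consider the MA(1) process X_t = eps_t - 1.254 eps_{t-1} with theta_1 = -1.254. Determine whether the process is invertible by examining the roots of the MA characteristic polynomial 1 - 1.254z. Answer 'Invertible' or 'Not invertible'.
\text{Not invertible}

The MA(q) characteristic polynomial is P(z) = 1 - 1.254z.
Invertibility requires all roots to lie outside the unit circle, i.e. |z| > 1 for every root.
This is linear in z: 1 + (-1.254) z = 0  =>  z = -1/(-1.254) = 0.797448,  |z| = 0.797448.
Moduli of all roots: 0.7974.
All moduli strictly greater than 1? No.
Verdict: Not invertible.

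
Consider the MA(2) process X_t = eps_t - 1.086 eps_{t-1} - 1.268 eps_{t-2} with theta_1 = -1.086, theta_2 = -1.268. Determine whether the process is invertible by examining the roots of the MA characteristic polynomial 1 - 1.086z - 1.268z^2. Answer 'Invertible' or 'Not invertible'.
\text{Not invertible}

The MA(q) characteristic polynomial is P(z) = 1 - 1.086z - 1.268z^2.
Invertibility requires all roots to lie outside the unit circle, i.e. |z| > 1 for every root.
Set 1 + (-1.086) z + (-1.268) z^2 = 0, i.e. a z^2 + b z + c = 0 with a = -1.268, b = -1.086, c = 1.
Discriminant D = b^2 - 4ac = (-1.086)^2 - 4*(-1.268)*1 = 1.179396 - (-5.072) = 6.251396.
D >= 0, so the roots are real: z = (-b +/- sqrt(D)) / (2a) = (1.086 +/- 2.500279) / (-2.536).
  z_1 = (1.086 + 2.500279) / (-2.536) = -1.4141,   |z_1| = 1.4141.
  z_2 = (1.086 - 2.500279) / (-2.536) = 0.5577,   |z_2| = 0.5577.
Moduli of all roots: 1.4141, 0.5577.
All moduli strictly greater than 1? No.
Verdict: Not invertible.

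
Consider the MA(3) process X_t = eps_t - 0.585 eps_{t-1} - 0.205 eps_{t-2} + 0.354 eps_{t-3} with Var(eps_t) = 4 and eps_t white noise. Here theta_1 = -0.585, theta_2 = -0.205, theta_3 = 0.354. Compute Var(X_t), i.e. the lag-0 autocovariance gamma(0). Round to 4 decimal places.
\gamma(0) = 6.0383

For an MA(q) process X_t = eps_t + sum_i theta_i eps_{t-i} with
Var(eps_t) = sigma^2, the variance is
  gamma(0) = sigma^2 * (1 + sum_i theta_i^2).
  sum_i theta_i^2 = (-0.585)^2 + (-0.205)^2 + (0.354)^2 = 0.342225 + 0.042025 + 0.125316 = 0.509566.
  gamma(0) = 4 * (1 + 0.509566) = 4 * 1.509566 = 6.038264, which rounds to 6.0383.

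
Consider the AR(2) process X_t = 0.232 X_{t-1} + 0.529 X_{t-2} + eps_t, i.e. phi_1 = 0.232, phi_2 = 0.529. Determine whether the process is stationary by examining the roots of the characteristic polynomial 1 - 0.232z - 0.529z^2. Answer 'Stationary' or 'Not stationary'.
\text{Stationary}

The AR(p) characteristic polynomial is P(z) = 1 - 0.232z - 0.529z^2.
Stationarity requires all roots to lie outside the unit circle, i.e. |z| > 1 for every root.
Set 1 + (-0.232) z + (-0.529) z^2 = 0, i.e. a z^2 + b z + c = 0 with a = -0.529, b = -0.232, c = 1.
Discriminant D = b^2 - 4ac = (-0.232)^2 - 4*(-0.529)*1 = 0.053824 - (-2.116) = 2.169824.
D >= 0, so the roots are real: z = (-b +/- sqrt(D)) / (2a) = (0.232 +/- 1.473032) / (-1.058).
  z_1 = (0.232 + 1.473032) / (-1.058) = -1.6116,   |z_1| = 1.6116.
  z_2 = (0.232 - 1.473032) / (-1.058) = 1.173,   |z_2| = 1.173.
Moduli of all roots: 1.6116, 1.1730.
All moduli strictly greater than 1? Yes.
Verdict: Stationary.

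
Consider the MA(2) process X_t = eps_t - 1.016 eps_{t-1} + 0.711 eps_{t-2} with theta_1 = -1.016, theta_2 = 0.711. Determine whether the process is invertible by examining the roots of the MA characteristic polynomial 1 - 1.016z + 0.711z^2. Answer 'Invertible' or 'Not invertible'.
\text{Invertible}

The MA(q) characteristic polynomial is P(z) = 1 - 1.016z + 0.711z^2.
Invertibility requires all roots to lie outside the unit circle, i.e. |z| > 1 for every root.
Set 1 + (-1.016) z + (0.711) z^2 = 0, i.e. a z^2 + b z + c = 0 with a = 0.711, b = -1.016, c = 1.
Discriminant D = b^2 - 4ac = (-1.016)^2 - 4*(0.711)*1 = 1.032256 - (2.844) = -1.811744.
D < 0, so the roots are the complex-conjugate pair z = (-b +/- i sqrt(-D)) / (2a) = 0.7145 +/- 0.9466i.
For a conjugate pair |z|^2 = z * conj(z) = (product of roots) = c/a = 1/(0.711) = 1.40647, so |z| = sqrt(1.40647) = 1.1859 for both roots.
Moduli of all roots: 1.1859, 1.1859.
All moduli strictly greater than 1? Yes.
Verdict: Invertible.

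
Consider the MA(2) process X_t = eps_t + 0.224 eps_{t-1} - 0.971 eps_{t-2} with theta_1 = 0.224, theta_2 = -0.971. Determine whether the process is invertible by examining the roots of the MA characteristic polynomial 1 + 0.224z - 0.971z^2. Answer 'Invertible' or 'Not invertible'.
\text{Not invertible}

The MA(q) characteristic polynomial is P(z) = 1 + 0.224z - 0.971z^2.
Invertibility requires all roots to lie outside the unit circle, i.e. |z| > 1 for every root.
Set 1 + (0.224) z + (-0.971) z^2 = 0, i.e. a z^2 + b z + c = 0 with a = -0.971, b = 0.224, c = 1.
Discriminant D = b^2 - 4ac = (0.224)^2 - 4*(-0.971)*1 = 0.050176 - (-3.884) = 3.934176.
D >= 0, so the roots are real: z = (-b +/- sqrt(D)) / (2a) = (-0.224 +/- 1.983476) / (-1.942).
  z_1 = (-0.224 + 1.983476) / (-1.942) = -0.906,   |z_1| = 0.906.
  z_2 = (-0.224 - 1.983476) / (-1.942) = 1.1367,   |z_2| = 1.1367.
Moduli of all roots: 0.9060, 1.1367.
All moduli strictly greater than 1? No.
Verdict: Not invertible.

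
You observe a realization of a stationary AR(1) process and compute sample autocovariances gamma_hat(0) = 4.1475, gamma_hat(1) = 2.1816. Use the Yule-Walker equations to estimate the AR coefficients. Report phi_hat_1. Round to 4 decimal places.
\hat\phi_{1} = 0.5260

The Yule-Walker equations for an AR(p) process read, in matrix form,
  Gamma_p phi = r_p,   with   (Gamma_p)_{ij} = gamma(|i - j|),
                       (r_p)_i = gamma(i),   i,j = 1..p.
Substitute the sample gammas (Toeplitz matrix and right-hand side of size 1):
  Gamma_p = [[4.1475]]
  r_p     = [2.1816]
With p = 1 this is the single equation gamma(0) phi_1 = gamma(1):
  phi_hat_1 = gamma(1) / gamma(0) = 2.1816 / 4.1475 = 0.5260.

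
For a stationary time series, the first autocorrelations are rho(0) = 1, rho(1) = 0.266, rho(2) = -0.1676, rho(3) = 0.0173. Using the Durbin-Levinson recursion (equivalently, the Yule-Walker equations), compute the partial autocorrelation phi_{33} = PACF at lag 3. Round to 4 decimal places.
\phi_{33} = 0.1631

The PACF at lag k is phi_{kk}, the last component of the solution
to the Yule-Walker system G_k phi = r_k where
  (G_k)_{ij} = rho(|i - j|), (r_k)_i = rho(i), i,j = 1..k.
Equivalently, Durbin-Levinson gives phi_{kk} iteratively:
  phi_{11} = rho(1)
  phi_{kk} = [rho(k) - sum_{j=1..k-1} phi_{k-1,j} rho(k-j)]
            / [1 - sum_{j=1..k-1} phi_{k-1,j} rho(j)],
  phi_{k,j} = phi_{k-1,j} - phi_{kk} phi_{k-1,k-j},  j = 1..k-1.
Step k = 1:
  phi_11 = rho(1) = 0.266.
Step k = 2:
  phi_22 = [rho(2) - phi_11 rho(1)] / [1 - phi_11 rho(1)] = [-0.1676 - (0.266)(0.266)] / [1 - (0.266)(0.266)]
         = -0.238356 / 0.929244 = -0.256505.
  Update: phi_21 = phi_11 - phi_22 phi_11 = 0.266 - (-0.256505)(0.266) = 0.33423.
Step k = 3:
  phi_33 = [rho(3) - phi_21 rho(2) - phi_22 rho(1)] / [1 - phi_21 rho(1) - phi_22 rho(2)]
    numerator   = 0.0173 - (0.33423)(-0.1676) - (-0.256505)(0.266) = 0.14154742
    denominator = 1 - (0.33423)(0.266) - (-0.256505)(-0.1676) = 0.86810443
  phi_33 = 0.14154742 / 0.86810443 = 0.1631.
Therefore phi_{33} = 0.1631.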